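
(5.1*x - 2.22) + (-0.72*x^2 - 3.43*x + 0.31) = -0.72*x^2 + 1.67*x - 1.91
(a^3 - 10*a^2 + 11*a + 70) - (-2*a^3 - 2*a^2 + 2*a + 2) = 3*a^3 - 8*a^2 + 9*a + 68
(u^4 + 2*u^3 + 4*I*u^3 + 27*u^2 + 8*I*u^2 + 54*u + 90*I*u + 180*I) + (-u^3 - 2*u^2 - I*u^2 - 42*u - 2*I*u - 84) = u^4 + u^3 + 4*I*u^3 + 25*u^2 + 7*I*u^2 + 12*u + 88*I*u - 84 + 180*I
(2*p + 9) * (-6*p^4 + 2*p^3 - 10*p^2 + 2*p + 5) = -12*p^5 - 50*p^4 - 2*p^3 - 86*p^2 + 28*p + 45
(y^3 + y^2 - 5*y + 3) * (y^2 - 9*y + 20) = y^5 - 8*y^4 + 6*y^3 + 68*y^2 - 127*y + 60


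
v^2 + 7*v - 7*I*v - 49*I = (v + 7)*(v - 7*I)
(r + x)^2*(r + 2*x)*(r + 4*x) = r^4 + 8*r^3*x + 21*r^2*x^2 + 22*r*x^3 + 8*x^4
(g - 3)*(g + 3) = g^2 - 9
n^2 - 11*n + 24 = (n - 8)*(n - 3)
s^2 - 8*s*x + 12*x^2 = (s - 6*x)*(s - 2*x)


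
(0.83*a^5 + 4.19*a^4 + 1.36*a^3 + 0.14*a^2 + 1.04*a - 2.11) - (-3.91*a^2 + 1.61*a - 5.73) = 0.83*a^5 + 4.19*a^4 + 1.36*a^3 + 4.05*a^2 - 0.57*a + 3.62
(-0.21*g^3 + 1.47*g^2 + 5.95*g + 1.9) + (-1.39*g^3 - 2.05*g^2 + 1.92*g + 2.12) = -1.6*g^3 - 0.58*g^2 + 7.87*g + 4.02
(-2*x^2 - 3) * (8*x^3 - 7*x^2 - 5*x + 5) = -16*x^5 + 14*x^4 - 14*x^3 + 11*x^2 + 15*x - 15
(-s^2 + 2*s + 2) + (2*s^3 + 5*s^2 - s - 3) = 2*s^3 + 4*s^2 + s - 1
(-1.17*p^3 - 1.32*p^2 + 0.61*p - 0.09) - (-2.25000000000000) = -1.17*p^3 - 1.32*p^2 + 0.61*p + 2.16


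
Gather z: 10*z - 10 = 10*z - 10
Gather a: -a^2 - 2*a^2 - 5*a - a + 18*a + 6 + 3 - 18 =-3*a^2 + 12*a - 9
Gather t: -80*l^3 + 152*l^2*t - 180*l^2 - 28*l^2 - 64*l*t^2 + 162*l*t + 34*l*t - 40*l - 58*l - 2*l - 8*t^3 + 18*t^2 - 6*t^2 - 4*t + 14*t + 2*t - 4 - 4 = -80*l^3 - 208*l^2 - 100*l - 8*t^3 + t^2*(12 - 64*l) + t*(152*l^2 + 196*l + 12) - 8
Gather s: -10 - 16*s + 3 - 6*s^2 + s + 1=-6*s^2 - 15*s - 6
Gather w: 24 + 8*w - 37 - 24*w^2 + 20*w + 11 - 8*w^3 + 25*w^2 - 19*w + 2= -8*w^3 + w^2 + 9*w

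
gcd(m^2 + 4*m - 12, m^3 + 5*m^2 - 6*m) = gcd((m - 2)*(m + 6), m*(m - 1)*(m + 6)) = m + 6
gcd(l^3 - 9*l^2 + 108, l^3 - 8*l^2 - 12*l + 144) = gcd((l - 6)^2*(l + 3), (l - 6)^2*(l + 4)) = l^2 - 12*l + 36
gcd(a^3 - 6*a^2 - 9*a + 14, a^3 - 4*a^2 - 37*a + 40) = a - 1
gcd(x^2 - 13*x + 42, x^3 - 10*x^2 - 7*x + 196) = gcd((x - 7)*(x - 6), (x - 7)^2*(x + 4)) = x - 7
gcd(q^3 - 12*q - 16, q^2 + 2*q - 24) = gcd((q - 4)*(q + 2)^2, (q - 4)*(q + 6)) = q - 4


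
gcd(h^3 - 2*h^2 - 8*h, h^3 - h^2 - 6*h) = h^2 + 2*h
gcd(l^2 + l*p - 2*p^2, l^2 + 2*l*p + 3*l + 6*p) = l + 2*p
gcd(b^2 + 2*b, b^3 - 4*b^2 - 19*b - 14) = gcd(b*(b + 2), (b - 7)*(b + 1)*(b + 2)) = b + 2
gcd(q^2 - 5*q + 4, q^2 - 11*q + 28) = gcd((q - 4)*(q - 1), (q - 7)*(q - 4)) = q - 4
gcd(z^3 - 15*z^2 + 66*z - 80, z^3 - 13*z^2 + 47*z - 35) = z - 5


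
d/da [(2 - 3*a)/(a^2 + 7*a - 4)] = (3*a^2 - 4*a - 2)/(a^4 + 14*a^3 + 41*a^2 - 56*a + 16)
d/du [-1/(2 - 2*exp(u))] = -1/(8*sinh(u/2)^2)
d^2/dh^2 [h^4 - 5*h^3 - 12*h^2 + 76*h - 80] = 12*h^2 - 30*h - 24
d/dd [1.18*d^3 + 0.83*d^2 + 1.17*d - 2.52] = 3.54*d^2 + 1.66*d + 1.17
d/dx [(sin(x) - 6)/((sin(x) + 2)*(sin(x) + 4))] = (12*sin(x) + cos(x)^2 + 43)*cos(x)/((sin(x) + 2)^2*(sin(x) + 4)^2)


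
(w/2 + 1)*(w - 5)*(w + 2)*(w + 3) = w^4/2 + w^3 - 19*w^2/2 - 34*w - 30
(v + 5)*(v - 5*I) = v^2 + 5*v - 5*I*v - 25*I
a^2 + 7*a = a*(a + 7)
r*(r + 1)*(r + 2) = r^3 + 3*r^2 + 2*r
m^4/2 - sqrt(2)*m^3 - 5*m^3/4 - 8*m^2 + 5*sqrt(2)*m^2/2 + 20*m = m*(m/2 + sqrt(2))*(m - 5/2)*(m - 4*sqrt(2))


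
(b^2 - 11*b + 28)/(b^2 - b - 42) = (b - 4)/(b + 6)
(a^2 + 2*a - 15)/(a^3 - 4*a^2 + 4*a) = (a^2 + 2*a - 15)/(a*(a^2 - 4*a + 4))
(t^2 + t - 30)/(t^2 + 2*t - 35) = (t + 6)/(t + 7)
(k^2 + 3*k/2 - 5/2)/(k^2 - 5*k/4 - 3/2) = 2*(-2*k^2 - 3*k + 5)/(-4*k^2 + 5*k + 6)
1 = 1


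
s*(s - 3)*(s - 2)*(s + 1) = s^4 - 4*s^3 + s^2 + 6*s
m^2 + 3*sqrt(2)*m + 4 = (m + sqrt(2))*(m + 2*sqrt(2))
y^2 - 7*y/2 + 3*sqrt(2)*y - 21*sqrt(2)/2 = (y - 7/2)*(y + 3*sqrt(2))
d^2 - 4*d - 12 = (d - 6)*(d + 2)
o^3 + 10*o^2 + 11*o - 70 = (o - 2)*(o + 5)*(o + 7)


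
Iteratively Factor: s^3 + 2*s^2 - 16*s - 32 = (s - 4)*(s^2 + 6*s + 8) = (s - 4)*(s + 2)*(s + 4)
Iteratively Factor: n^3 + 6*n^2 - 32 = (n - 2)*(n^2 + 8*n + 16) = (n - 2)*(n + 4)*(n + 4)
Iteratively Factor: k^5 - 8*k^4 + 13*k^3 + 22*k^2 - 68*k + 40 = (k - 2)*(k^4 - 6*k^3 + k^2 + 24*k - 20) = (k - 5)*(k - 2)*(k^3 - k^2 - 4*k + 4) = (k - 5)*(k - 2)*(k - 1)*(k^2 - 4) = (k - 5)*(k - 2)^2*(k - 1)*(k + 2)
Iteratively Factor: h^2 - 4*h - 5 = (h - 5)*(h + 1)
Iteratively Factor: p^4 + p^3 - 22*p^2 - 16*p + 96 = (p + 4)*(p^3 - 3*p^2 - 10*p + 24) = (p - 2)*(p + 4)*(p^2 - p - 12) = (p - 2)*(p + 3)*(p + 4)*(p - 4)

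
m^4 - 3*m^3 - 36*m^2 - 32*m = m*(m - 8)*(m + 1)*(m + 4)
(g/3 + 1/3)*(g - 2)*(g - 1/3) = g^3/3 - 4*g^2/9 - 5*g/9 + 2/9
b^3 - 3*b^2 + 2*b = b*(b - 2)*(b - 1)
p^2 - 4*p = p*(p - 4)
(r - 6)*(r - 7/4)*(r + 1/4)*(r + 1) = r^4 - 13*r^3/2 + 17*r^2/16 + 179*r/16 + 21/8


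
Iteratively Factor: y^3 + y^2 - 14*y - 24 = (y - 4)*(y^2 + 5*y + 6) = (y - 4)*(y + 3)*(y + 2)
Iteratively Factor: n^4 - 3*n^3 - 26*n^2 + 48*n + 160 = (n - 4)*(n^3 + n^2 - 22*n - 40) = (n - 5)*(n - 4)*(n^2 + 6*n + 8) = (n - 5)*(n - 4)*(n + 4)*(n + 2)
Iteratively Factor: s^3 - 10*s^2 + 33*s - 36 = (s - 4)*(s^2 - 6*s + 9) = (s - 4)*(s - 3)*(s - 3)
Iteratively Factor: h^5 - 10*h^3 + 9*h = (h + 1)*(h^4 - h^3 - 9*h^2 + 9*h) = (h + 1)*(h + 3)*(h^3 - 4*h^2 + 3*h) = (h - 1)*(h + 1)*(h + 3)*(h^2 - 3*h) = h*(h - 1)*(h + 1)*(h + 3)*(h - 3)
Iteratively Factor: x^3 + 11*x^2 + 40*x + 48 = (x + 4)*(x^2 + 7*x + 12) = (x + 4)^2*(x + 3)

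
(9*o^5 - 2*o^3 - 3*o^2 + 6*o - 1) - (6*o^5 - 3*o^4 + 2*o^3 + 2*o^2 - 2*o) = 3*o^5 + 3*o^4 - 4*o^3 - 5*o^2 + 8*o - 1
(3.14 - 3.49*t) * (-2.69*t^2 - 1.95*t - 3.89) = 9.3881*t^3 - 1.6411*t^2 + 7.4531*t - 12.2146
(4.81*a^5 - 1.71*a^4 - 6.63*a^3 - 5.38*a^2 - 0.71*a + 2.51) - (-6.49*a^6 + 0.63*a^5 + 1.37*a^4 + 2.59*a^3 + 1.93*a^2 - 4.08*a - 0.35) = 6.49*a^6 + 4.18*a^5 - 3.08*a^4 - 9.22*a^3 - 7.31*a^2 + 3.37*a + 2.86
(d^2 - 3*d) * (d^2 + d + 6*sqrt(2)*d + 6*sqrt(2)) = d^4 - 2*d^3 + 6*sqrt(2)*d^3 - 12*sqrt(2)*d^2 - 3*d^2 - 18*sqrt(2)*d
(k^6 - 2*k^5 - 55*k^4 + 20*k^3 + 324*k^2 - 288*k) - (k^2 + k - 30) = k^6 - 2*k^5 - 55*k^4 + 20*k^3 + 323*k^2 - 289*k + 30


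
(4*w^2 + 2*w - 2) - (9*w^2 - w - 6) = -5*w^2 + 3*w + 4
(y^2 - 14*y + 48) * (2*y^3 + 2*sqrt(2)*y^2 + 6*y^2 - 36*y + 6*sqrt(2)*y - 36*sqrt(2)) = 2*y^5 - 22*y^4 + 2*sqrt(2)*y^4 - 22*sqrt(2)*y^3 - 24*y^3 - 24*sqrt(2)*y^2 + 792*y^2 - 1728*y + 792*sqrt(2)*y - 1728*sqrt(2)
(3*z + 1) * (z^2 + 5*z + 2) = 3*z^3 + 16*z^2 + 11*z + 2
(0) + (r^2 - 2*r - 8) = r^2 - 2*r - 8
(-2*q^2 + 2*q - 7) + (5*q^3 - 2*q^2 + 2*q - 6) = 5*q^3 - 4*q^2 + 4*q - 13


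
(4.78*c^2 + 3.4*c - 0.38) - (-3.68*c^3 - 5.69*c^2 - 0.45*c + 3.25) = 3.68*c^3 + 10.47*c^2 + 3.85*c - 3.63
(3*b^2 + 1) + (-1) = 3*b^2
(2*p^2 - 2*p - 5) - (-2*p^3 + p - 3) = 2*p^3 + 2*p^2 - 3*p - 2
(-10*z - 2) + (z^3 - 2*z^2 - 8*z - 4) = z^3 - 2*z^2 - 18*z - 6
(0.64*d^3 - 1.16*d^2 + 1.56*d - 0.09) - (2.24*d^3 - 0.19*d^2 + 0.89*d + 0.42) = -1.6*d^3 - 0.97*d^2 + 0.67*d - 0.51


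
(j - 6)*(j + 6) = j^2 - 36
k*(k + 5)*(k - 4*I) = k^3 + 5*k^2 - 4*I*k^2 - 20*I*k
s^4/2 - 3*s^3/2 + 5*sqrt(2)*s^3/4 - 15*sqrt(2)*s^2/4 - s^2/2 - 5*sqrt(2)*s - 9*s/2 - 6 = (s - 4)*(s + 3*sqrt(2)/2)*(sqrt(2)*s/2 + 1)*(sqrt(2)*s/2 + sqrt(2)/2)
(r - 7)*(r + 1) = r^2 - 6*r - 7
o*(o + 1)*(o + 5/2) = o^3 + 7*o^2/2 + 5*o/2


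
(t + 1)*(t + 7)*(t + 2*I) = t^3 + 8*t^2 + 2*I*t^2 + 7*t + 16*I*t + 14*I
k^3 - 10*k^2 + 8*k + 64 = (k - 8)*(k - 4)*(k + 2)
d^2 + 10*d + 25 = (d + 5)^2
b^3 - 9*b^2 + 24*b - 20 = (b - 5)*(b - 2)^2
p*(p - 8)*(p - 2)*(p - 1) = p^4 - 11*p^3 + 26*p^2 - 16*p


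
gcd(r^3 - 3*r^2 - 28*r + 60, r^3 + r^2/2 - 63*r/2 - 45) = r^2 - r - 30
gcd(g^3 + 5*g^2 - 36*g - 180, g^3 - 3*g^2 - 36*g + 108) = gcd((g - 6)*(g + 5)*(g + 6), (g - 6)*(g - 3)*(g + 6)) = g^2 - 36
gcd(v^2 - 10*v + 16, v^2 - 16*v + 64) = v - 8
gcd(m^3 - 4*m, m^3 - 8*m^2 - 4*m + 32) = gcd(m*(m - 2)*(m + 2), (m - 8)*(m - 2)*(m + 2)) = m^2 - 4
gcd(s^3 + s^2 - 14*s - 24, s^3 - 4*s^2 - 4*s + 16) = s^2 - 2*s - 8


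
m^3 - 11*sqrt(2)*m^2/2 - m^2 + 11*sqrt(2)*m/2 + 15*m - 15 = (m - 1)*(m - 3*sqrt(2))*(m - 5*sqrt(2)/2)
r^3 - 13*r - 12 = (r - 4)*(r + 1)*(r + 3)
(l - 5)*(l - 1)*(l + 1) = l^3 - 5*l^2 - l + 5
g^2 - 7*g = g*(g - 7)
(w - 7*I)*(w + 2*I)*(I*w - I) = I*w^3 + 5*w^2 - I*w^2 - 5*w + 14*I*w - 14*I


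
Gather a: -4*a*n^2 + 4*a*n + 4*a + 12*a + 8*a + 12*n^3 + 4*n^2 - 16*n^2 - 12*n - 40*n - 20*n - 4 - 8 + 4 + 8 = a*(-4*n^2 + 4*n + 24) + 12*n^3 - 12*n^2 - 72*n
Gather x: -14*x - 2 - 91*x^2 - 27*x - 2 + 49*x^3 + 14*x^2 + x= 49*x^3 - 77*x^2 - 40*x - 4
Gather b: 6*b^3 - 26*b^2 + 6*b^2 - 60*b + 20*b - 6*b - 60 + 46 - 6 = 6*b^3 - 20*b^2 - 46*b - 20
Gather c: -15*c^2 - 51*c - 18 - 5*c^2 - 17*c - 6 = -20*c^2 - 68*c - 24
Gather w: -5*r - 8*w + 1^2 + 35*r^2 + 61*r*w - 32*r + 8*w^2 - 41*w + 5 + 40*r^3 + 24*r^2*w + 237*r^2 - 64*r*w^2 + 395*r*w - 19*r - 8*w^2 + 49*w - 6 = 40*r^3 + 272*r^2 - 64*r*w^2 - 56*r + w*(24*r^2 + 456*r)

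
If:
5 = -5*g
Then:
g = -1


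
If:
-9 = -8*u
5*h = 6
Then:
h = 6/5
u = 9/8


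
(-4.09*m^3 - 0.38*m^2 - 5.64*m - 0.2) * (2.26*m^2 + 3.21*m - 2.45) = -9.2434*m^5 - 13.9877*m^4 - 3.9457*m^3 - 17.6254*m^2 + 13.176*m + 0.49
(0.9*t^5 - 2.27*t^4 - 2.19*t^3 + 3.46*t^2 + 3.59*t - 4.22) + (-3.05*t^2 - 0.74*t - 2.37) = 0.9*t^5 - 2.27*t^4 - 2.19*t^3 + 0.41*t^2 + 2.85*t - 6.59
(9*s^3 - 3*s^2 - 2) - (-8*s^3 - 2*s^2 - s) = 17*s^3 - s^2 + s - 2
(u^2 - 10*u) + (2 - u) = u^2 - 11*u + 2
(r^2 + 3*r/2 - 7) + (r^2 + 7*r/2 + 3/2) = 2*r^2 + 5*r - 11/2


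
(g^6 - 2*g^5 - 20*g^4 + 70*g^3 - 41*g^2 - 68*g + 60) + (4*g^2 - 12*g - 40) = g^6 - 2*g^5 - 20*g^4 + 70*g^3 - 37*g^2 - 80*g + 20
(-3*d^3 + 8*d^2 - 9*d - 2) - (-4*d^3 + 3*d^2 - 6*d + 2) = d^3 + 5*d^2 - 3*d - 4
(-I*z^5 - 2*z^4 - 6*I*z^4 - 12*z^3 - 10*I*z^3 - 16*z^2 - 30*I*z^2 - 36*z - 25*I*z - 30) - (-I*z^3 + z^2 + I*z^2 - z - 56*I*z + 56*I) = -I*z^5 - 2*z^4 - 6*I*z^4 - 12*z^3 - 9*I*z^3 - 17*z^2 - 31*I*z^2 - 35*z + 31*I*z - 30 - 56*I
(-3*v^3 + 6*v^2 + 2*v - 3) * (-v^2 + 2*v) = 3*v^5 - 12*v^4 + 10*v^3 + 7*v^2 - 6*v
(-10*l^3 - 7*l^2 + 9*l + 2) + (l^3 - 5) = -9*l^3 - 7*l^2 + 9*l - 3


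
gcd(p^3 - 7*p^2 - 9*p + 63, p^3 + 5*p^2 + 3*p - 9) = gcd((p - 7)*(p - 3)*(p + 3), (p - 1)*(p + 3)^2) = p + 3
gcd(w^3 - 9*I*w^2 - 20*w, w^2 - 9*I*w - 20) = w^2 - 9*I*w - 20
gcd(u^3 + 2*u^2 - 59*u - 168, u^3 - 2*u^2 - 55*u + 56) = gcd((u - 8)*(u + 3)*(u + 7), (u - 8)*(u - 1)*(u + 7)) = u^2 - u - 56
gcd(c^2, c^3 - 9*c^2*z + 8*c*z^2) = c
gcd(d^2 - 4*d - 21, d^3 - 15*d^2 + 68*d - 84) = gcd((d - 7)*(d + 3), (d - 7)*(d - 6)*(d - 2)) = d - 7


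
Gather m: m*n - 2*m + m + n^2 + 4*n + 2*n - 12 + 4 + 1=m*(n - 1) + n^2 + 6*n - 7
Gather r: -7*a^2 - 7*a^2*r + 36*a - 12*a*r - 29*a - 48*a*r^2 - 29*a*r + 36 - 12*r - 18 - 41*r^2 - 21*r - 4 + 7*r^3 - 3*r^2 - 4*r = -7*a^2 + 7*a + 7*r^3 + r^2*(-48*a - 44) + r*(-7*a^2 - 41*a - 37) + 14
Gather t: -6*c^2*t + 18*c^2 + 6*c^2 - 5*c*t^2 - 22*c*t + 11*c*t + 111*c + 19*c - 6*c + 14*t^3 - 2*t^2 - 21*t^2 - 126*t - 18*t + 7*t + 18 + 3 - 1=24*c^2 + 124*c + 14*t^3 + t^2*(-5*c - 23) + t*(-6*c^2 - 11*c - 137) + 20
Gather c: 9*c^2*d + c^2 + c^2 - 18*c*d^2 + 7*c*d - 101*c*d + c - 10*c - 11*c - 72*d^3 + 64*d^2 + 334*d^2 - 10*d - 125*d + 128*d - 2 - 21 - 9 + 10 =c^2*(9*d + 2) + c*(-18*d^2 - 94*d - 20) - 72*d^3 + 398*d^2 - 7*d - 22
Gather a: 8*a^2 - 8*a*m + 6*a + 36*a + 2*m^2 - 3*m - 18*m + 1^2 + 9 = 8*a^2 + a*(42 - 8*m) + 2*m^2 - 21*m + 10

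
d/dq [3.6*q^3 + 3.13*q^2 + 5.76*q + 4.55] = 10.8*q^2 + 6.26*q + 5.76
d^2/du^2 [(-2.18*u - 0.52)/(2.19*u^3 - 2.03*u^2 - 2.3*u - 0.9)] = (-62.732988*u^5 + 28.222092*u^4 - 2.94021999999998*u^3 - 48.703128*u^2 + 3.18036*u + 5.42368)/(10.503459*u^9 - 29.208249*u^8 - 6.018777*u^7 + 40.035763*u^6 + 30.32787*u^5 - 16.14273*u^4 - 32.0579*u^3 - 19.2159*u^2 - 5.589*u - 0.729)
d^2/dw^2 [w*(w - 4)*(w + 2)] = 6*w - 4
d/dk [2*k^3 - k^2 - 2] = 2*k*(3*k - 1)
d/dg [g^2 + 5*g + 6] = 2*g + 5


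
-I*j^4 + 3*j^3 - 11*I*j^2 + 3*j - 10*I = (j - 2*I)*(j - I)*(j + 5*I)*(-I*j + 1)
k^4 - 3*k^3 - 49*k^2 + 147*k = k*(k - 7)*(k - 3)*(k + 7)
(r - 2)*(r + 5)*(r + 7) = r^3 + 10*r^2 + 11*r - 70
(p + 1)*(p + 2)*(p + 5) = p^3 + 8*p^2 + 17*p + 10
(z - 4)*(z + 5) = z^2 + z - 20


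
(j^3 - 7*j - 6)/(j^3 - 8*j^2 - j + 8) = (j^2 - j - 6)/(j^2 - 9*j + 8)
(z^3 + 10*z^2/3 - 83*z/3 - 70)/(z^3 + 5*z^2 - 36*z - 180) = (z^2 - 8*z/3 - 35/3)/(z^2 - z - 30)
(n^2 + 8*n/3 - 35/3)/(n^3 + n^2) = (3*n^2 + 8*n - 35)/(3*n^2*(n + 1))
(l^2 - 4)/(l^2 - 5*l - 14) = (l - 2)/(l - 7)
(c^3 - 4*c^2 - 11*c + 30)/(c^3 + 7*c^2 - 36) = (c - 5)/(c + 6)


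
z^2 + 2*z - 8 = (z - 2)*(z + 4)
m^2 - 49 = (m - 7)*(m + 7)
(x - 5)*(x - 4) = x^2 - 9*x + 20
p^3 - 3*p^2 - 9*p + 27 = (p - 3)^2*(p + 3)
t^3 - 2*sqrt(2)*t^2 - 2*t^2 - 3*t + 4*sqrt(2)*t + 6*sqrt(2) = (t - 3)*(t + 1)*(t - 2*sqrt(2))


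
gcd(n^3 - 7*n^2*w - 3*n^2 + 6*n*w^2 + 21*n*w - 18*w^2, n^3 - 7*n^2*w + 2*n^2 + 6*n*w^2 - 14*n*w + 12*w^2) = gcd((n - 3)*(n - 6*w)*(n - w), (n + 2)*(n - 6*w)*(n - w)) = n^2 - 7*n*w + 6*w^2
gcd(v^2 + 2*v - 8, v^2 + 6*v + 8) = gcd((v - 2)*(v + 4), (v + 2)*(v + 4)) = v + 4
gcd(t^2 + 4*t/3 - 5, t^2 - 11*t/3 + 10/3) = t - 5/3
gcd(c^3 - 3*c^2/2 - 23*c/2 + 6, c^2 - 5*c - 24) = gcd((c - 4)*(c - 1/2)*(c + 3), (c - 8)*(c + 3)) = c + 3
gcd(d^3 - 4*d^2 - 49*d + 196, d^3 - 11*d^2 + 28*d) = d^2 - 11*d + 28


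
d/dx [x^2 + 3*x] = 2*x + 3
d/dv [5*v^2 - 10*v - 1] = 10*v - 10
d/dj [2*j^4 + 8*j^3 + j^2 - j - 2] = 8*j^3 + 24*j^2 + 2*j - 1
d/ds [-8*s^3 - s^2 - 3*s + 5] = -24*s^2 - 2*s - 3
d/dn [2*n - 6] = 2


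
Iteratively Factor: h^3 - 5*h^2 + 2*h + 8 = (h - 4)*(h^2 - h - 2) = (h - 4)*(h - 2)*(h + 1)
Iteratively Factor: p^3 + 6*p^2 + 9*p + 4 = (p + 1)*(p^2 + 5*p + 4) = (p + 1)^2*(p + 4)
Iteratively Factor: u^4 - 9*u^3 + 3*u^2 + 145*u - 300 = (u - 3)*(u^3 - 6*u^2 - 15*u + 100) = (u - 5)*(u - 3)*(u^2 - u - 20) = (u - 5)*(u - 3)*(u + 4)*(u - 5)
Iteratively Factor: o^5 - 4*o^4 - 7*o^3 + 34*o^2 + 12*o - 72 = (o - 3)*(o^4 - o^3 - 10*o^2 + 4*o + 24) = (o - 3)*(o - 2)*(o^3 + o^2 - 8*o - 12) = (o - 3)*(o - 2)*(o + 2)*(o^2 - o - 6) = (o - 3)^2*(o - 2)*(o + 2)*(o + 2)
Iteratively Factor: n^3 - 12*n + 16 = (n + 4)*(n^2 - 4*n + 4) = (n - 2)*(n + 4)*(n - 2)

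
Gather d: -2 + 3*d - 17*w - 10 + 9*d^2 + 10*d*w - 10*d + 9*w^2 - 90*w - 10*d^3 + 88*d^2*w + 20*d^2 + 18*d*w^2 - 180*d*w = -10*d^3 + d^2*(88*w + 29) + d*(18*w^2 - 170*w - 7) + 9*w^2 - 107*w - 12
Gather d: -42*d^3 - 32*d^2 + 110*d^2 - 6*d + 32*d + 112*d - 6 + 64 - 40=-42*d^3 + 78*d^2 + 138*d + 18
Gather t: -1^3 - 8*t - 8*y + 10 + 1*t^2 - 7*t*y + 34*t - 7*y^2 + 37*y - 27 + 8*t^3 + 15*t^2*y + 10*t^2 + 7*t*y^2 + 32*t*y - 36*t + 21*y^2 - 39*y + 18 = 8*t^3 + t^2*(15*y + 11) + t*(7*y^2 + 25*y - 10) + 14*y^2 - 10*y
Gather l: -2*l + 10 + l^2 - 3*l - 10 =l^2 - 5*l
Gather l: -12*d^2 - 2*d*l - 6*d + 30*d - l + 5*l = -12*d^2 + 24*d + l*(4 - 2*d)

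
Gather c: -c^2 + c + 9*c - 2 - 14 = -c^2 + 10*c - 16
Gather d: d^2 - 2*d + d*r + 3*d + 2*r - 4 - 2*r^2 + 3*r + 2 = d^2 + d*(r + 1) - 2*r^2 + 5*r - 2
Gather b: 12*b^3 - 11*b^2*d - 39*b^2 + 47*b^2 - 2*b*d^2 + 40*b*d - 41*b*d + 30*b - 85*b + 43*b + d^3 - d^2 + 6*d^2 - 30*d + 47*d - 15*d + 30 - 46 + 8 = 12*b^3 + b^2*(8 - 11*d) + b*(-2*d^2 - d - 12) + d^3 + 5*d^2 + 2*d - 8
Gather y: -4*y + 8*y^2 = 8*y^2 - 4*y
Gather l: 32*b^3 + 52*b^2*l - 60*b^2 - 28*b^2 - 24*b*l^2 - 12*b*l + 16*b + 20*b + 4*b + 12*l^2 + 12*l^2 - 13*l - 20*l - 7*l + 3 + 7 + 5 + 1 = 32*b^3 - 88*b^2 + 40*b + l^2*(24 - 24*b) + l*(52*b^2 - 12*b - 40) + 16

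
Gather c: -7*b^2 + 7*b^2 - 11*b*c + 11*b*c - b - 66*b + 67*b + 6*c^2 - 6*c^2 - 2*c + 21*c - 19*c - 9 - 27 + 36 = 0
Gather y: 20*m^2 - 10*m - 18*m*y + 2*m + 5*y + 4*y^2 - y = 20*m^2 - 8*m + 4*y^2 + y*(4 - 18*m)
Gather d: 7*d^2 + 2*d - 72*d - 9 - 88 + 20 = 7*d^2 - 70*d - 77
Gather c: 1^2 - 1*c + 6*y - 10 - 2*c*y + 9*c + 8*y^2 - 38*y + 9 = c*(8 - 2*y) + 8*y^2 - 32*y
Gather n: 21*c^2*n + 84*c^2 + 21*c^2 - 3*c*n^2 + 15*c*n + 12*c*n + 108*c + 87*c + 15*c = 105*c^2 - 3*c*n^2 + 210*c + n*(21*c^2 + 27*c)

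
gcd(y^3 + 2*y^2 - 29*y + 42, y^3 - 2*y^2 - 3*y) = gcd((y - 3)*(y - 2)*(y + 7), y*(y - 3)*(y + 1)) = y - 3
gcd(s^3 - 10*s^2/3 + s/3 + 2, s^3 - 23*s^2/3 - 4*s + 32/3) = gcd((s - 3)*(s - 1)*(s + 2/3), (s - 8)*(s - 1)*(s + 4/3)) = s - 1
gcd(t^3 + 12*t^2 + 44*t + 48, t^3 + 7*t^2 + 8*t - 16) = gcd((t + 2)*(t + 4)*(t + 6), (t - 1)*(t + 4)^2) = t + 4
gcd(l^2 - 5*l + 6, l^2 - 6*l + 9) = l - 3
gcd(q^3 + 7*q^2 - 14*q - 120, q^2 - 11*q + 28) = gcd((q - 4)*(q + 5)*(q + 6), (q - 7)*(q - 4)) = q - 4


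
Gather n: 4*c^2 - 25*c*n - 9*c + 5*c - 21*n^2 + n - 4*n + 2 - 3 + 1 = 4*c^2 - 4*c - 21*n^2 + n*(-25*c - 3)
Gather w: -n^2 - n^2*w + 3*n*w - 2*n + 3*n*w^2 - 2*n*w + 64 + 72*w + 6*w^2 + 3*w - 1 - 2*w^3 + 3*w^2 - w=-n^2 - 2*n - 2*w^3 + w^2*(3*n + 9) + w*(-n^2 + n + 74) + 63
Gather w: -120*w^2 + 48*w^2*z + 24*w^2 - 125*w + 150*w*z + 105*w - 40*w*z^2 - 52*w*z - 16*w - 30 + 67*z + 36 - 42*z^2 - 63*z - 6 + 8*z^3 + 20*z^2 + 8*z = w^2*(48*z - 96) + w*(-40*z^2 + 98*z - 36) + 8*z^3 - 22*z^2 + 12*z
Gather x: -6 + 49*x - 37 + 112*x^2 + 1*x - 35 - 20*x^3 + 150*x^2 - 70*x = -20*x^3 + 262*x^2 - 20*x - 78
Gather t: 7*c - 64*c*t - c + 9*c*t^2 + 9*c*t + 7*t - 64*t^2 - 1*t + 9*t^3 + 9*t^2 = 6*c + 9*t^3 + t^2*(9*c - 55) + t*(6 - 55*c)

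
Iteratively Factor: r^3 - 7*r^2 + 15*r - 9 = (r - 3)*(r^2 - 4*r + 3) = (r - 3)*(r - 1)*(r - 3)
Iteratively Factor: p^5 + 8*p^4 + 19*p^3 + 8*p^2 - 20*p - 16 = (p + 4)*(p^4 + 4*p^3 + 3*p^2 - 4*p - 4) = (p + 2)*(p + 4)*(p^3 + 2*p^2 - p - 2) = (p + 1)*(p + 2)*(p + 4)*(p^2 + p - 2) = (p + 1)*(p + 2)^2*(p + 4)*(p - 1)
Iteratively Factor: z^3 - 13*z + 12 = (z + 4)*(z^2 - 4*z + 3) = (z - 1)*(z + 4)*(z - 3)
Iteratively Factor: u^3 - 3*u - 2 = (u + 1)*(u^2 - u - 2) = (u + 1)^2*(u - 2)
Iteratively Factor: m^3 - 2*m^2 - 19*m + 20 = (m + 4)*(m^2 - 6*m + 5) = (m - 5)*(m + 4)*(m - 1)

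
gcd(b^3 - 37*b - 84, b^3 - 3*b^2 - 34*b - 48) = b + 3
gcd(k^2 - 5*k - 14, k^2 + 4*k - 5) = 1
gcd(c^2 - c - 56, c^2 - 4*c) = 1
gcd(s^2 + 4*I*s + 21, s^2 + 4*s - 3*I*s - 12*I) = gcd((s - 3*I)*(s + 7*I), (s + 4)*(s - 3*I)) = s - 3*I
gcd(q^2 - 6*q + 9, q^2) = 1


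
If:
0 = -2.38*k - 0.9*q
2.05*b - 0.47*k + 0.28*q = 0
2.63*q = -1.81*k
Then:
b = 0.00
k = 0.00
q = 0.00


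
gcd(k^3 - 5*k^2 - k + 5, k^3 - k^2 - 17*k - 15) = k^2 - 4*k - 5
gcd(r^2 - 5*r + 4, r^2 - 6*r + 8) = r - 4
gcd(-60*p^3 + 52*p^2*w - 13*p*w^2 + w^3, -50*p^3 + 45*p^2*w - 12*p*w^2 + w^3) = 10*p^2 - 7*p*w + w^2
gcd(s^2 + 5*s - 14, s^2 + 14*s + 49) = s + 7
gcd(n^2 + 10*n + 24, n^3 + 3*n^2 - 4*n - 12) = 1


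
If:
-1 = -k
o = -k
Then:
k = 1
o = -1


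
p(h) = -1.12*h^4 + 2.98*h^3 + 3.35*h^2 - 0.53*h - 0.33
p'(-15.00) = 17030.47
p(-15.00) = -65996.13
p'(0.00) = -0.53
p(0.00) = -0.33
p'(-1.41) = 20.36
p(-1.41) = -5.70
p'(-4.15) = 445.83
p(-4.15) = -485.63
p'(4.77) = -251.38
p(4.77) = -183.03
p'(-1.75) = 39.13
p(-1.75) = -15.62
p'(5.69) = -498.27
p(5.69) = -519.91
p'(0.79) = 8.13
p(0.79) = 2.38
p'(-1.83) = 44.60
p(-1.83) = -18.97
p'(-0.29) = -1.61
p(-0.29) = 0.02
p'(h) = -4.48*h^3 + 8.94*h^2 + 6.7*h - 0.53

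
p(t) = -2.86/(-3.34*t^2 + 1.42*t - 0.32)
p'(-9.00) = 0.00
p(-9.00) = 0.01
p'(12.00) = -0.00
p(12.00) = 0.01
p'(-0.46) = 4.55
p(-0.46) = 1.70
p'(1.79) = -0.42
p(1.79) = 0.34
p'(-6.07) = 0.01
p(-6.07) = 0.02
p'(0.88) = -4.64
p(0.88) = 1.73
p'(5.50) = -0.01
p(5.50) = 0.03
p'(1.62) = -0.58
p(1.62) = 0.42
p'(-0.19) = 15.24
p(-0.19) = 4.03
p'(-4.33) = 0.02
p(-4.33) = 0.04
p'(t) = -2.86*(6.68*t - 1.42)/(-3.34*t^2 + 1.42*t - 0.32)^2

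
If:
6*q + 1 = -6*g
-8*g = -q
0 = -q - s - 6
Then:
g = -1/54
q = -4/27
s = -158/27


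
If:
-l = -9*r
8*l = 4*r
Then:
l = 0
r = 0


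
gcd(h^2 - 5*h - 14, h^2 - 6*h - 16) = h + 2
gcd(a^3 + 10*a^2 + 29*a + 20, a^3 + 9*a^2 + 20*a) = a^2 + 9*a + 20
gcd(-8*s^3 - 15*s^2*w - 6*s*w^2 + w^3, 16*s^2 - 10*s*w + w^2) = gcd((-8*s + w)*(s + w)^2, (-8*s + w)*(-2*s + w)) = 8*s - w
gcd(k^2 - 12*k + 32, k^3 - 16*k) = k - 4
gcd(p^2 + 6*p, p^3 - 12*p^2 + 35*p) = p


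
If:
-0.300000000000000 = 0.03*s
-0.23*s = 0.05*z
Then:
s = -10.00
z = 46.00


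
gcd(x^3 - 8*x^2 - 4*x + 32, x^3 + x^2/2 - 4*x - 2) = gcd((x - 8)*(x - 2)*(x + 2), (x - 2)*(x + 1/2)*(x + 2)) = x^2 - 4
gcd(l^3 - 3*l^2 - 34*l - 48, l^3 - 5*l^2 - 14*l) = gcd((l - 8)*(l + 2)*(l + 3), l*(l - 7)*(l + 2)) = l + 2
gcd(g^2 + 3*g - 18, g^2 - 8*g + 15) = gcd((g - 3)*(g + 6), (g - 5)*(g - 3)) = g - 3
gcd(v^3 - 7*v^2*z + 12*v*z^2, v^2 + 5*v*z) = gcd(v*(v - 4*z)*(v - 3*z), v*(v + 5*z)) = v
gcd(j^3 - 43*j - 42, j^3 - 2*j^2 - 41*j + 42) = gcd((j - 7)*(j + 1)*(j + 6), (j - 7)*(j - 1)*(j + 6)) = j^2 - j - 42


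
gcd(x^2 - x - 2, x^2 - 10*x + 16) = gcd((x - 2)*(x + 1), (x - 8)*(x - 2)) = x - 2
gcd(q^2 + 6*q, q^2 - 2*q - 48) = q + 6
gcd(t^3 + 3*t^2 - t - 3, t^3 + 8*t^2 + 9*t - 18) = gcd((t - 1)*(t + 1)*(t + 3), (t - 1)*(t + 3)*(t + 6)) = t^2 + 2*t - 3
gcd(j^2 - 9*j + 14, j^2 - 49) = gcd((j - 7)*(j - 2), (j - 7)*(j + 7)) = j - 7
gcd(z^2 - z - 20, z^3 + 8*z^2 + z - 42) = 1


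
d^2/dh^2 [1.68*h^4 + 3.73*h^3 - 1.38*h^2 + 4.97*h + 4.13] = 20.16*h^2 + 22.38*h - 2.76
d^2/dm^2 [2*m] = 0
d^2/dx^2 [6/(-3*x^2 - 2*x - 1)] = 12*(9*x^2 + 6*x - 4*(3*x + 1)^2 + 3)/(3*x^2 + 2*x + 1)^3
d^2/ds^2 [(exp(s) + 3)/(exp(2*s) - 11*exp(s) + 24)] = (exp(4*s) + 23*exp(3*s) - 243*exp(2*s) + 339*exp(s) + 1368)*exp(s)/(exp(6*s) - 33*exp(5*s) + 435*exp(4*s) - 2915*exp(3*s) + 10440*exp(2*s) - 19008*exp(s) + 13824)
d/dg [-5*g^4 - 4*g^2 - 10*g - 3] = -20*g^3 - 8*g - 10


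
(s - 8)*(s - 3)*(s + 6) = s^3 - 5*s^2 - 42*s + 144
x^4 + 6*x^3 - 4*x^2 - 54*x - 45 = (x - 3)*(x + 1)*(x + 3)*(x + 5)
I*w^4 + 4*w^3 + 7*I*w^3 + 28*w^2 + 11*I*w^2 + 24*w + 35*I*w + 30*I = (w + 6)*(w - 5*I)*(w + I)*(I*w + I)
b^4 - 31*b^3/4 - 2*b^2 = b^2*(b - 8)*(b + 1/4)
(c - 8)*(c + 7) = c^2 - c - 56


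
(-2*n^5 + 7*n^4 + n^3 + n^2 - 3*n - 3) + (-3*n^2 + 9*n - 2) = -2*n^5 + 7*n^4 + n^3 - 2*n^2 + 6*n - 5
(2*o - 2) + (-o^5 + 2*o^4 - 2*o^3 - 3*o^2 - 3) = -o^5 + 2*o^4 - 2*o^3 - 3*o^2 + 2*o - 5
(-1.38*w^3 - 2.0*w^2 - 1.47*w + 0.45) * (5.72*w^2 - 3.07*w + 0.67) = -7.8936*w^5 - 7.2034*w^4 - 3.193*w^3 + 5.7469*w^2 - 2.3664*w + 0.3015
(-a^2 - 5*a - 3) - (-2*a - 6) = -a^2 - 3*a + 3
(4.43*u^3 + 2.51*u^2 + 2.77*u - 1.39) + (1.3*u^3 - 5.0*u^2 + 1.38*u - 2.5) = 5.73*u^3 - 2.49*u^2 + 4.15*u - 3.89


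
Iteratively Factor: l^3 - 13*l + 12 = (l - 1)*(l^2 + l - 12) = (l - 3)*(l - 1)*(l + 4)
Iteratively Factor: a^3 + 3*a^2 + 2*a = (a + 1)*(a^2 + 2*a) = a*(a + 1)*(a + 2)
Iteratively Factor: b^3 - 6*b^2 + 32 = (b - 4)*(b^2 - 2*b - 8) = (b - 4)*(b + 2)*(b - 4)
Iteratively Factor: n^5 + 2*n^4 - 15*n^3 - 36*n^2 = (n)*(n^4 + 2*n^3 - 15*n^2 - 36*n) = n*(n + 3)*(n^3 - n^2 - 12*n) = n^2*(n + 3)*(n^2 - n - 12) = n^2*(n - 4)*(n + 3)*(n + 3)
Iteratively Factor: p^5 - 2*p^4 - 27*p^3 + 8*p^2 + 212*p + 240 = (p - 5)*(p^4 + 3*p^3 - 12*p^2 - 52*p - 48) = (p - 5)*(p - 4)*(p^3 + 7*p^2 + 16*p + 12) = (p - 5)*(p - 4)*(p + 2)*(p^2 + 5*p + 6) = (p - 5)*(p - 4)*(p + 2)^2*(p + 3)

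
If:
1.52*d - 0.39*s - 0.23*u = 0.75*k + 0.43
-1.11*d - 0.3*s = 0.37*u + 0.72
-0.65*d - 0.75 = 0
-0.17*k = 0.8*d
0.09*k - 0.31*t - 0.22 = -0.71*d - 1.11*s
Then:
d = -1.15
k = 5.43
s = -32.45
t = -117.98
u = 27.83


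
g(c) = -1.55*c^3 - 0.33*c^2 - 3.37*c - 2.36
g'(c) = -4.65*c^2 - 0.66*c - 3.37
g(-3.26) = 58.82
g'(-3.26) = -50.64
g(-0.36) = -1.12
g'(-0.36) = -3.74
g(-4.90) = 188.59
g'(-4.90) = -111.78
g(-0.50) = -0.56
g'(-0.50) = -4.20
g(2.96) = -55.42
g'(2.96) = -46.07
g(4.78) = -195.29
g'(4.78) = -112.77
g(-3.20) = 55.84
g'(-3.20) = -48.87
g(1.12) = -8.73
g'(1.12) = -9.94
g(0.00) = -2.36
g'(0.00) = -3.37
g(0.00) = -2.36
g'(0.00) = -3.37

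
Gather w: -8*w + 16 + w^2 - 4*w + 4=w^2 - 12*w + 20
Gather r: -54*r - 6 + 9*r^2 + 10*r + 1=9*r^2 - 44*r - 5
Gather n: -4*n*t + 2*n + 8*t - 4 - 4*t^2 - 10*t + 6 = n*(2 - 4*t) - 4*t^2 - 2*t + 2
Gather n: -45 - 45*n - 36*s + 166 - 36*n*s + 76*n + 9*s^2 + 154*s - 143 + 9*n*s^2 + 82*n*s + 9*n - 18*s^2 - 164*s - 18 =n*(9*s^2 + 46*s + 40) - 9*s^2 - 46*s - 40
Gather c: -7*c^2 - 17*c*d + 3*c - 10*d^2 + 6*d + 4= -7*c^2 + c*(3 - 17*d) - 10*d^2 + 6*d + 4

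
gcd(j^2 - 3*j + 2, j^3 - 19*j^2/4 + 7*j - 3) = j - 2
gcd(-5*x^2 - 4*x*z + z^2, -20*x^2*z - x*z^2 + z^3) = 5*x - z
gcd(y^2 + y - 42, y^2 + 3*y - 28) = y + 7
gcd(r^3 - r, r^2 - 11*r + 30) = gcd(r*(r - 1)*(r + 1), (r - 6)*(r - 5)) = 1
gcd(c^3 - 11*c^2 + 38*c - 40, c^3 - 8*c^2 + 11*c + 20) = c^2 - 9*c + 20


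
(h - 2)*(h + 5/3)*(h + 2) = h^3 + 5*h^2/3 - 4*h - 20/3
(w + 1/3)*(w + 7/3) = w^2 + 8*w/3 + 7/9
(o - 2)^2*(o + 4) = o^3 - 12*o + 16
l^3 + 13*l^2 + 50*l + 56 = (l + 2)*(l + 4)*(l + 7)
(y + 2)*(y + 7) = y^2 + 9*y + 14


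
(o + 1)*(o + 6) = o^2 + 7*o + 6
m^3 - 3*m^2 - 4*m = m*(m - 4)*(m + 1)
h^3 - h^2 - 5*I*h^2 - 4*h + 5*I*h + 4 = (h - 1)*(h - 4*I)*(h - I)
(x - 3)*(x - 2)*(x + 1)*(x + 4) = x^4 - 15*x^2 + 10*x + 24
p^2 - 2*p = p*(p - 2)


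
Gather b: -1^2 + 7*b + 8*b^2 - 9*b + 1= 8*b^2 - 2*b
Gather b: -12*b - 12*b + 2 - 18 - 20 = -24*b - 36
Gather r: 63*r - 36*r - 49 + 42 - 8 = 27*r - 15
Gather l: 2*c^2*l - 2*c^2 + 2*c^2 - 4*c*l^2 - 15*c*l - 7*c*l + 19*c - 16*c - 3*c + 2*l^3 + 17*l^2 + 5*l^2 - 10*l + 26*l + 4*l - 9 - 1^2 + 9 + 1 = 2*l^3 + l^2*(22 - 4*c) + l*(2*c^2 - 22*c + 20)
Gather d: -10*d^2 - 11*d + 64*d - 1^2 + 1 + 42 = -10*d^2 + 53*d + 42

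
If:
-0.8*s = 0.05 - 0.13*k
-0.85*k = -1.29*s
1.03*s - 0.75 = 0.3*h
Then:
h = -2.78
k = -0.13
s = -0.08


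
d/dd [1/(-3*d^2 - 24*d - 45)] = 2*(d + 4)/(3*(d^2 + 8*d + 15)^2)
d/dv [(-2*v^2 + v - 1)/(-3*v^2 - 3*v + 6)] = (3*v^2 - 10*v + 1)/(3*(v^4 + 2*v^3 - 3*v^2 - 4*v + 4))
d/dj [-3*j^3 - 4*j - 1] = -9*j^2 - 4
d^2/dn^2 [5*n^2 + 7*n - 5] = 10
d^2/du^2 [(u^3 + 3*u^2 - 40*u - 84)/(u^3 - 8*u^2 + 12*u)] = 2*(11*u^3 + 42*u^2 - 84*u + 56)/(u^3*(u^3 - 6*u^2 + 12*u - 8))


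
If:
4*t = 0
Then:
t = 0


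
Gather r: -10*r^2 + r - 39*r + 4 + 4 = -10*r^2 - 38*r + 8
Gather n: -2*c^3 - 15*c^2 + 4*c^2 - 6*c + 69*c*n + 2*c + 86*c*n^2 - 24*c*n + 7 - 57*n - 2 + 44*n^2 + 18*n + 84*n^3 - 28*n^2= -2*c^3 - 11*c^2 - 4*c + 84*n^3 + n^2*(86*c + 16) + n*(45*c - 39) + 5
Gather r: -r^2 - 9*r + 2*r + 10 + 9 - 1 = -r^2 - 7*r + 18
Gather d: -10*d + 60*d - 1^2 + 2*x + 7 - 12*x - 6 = 50*d - 10*x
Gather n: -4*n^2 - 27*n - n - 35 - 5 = -4*n^2 - 28*n - 40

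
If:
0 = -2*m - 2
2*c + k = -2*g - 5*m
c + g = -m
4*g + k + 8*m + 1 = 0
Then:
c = 0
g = 1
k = 3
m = -1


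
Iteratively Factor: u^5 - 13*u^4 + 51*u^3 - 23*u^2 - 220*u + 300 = (u - 5)*(u^4 - 8*u^3 + 11*u^2 + 32*u - 60) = (u - 5)*(u + 2)*(u^3 - 10*u^2 + 31*u - 30) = (u - 5)^2*(u + 2)*(u^2 - 5*u + 6) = (u - 5)^2*(u - 2)*(u + 2)*(u - 3)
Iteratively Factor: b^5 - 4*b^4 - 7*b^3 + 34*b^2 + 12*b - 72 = (b - 3)*(b^4 - b^3 - 10*b^2 + 4*b + 24) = (b - 3)*(b + 2)*(b^3 - 3*b^2 - 4*b + 12) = (b - 3)*(b - 2)*(b + 2)*(b^2 - b - 6) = (b - 3)^2*(b - 2)*(b + 2)*(b + 2)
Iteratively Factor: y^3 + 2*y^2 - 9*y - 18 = (y + 3)*(y^2 - y - 6) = (y - 3)*(y + 3)*(y + 2)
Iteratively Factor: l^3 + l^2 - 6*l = (l)*(l^2 + l - 6) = l*(l + 3)*(l - 2)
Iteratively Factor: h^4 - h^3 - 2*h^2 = (h + 1)*(h^3 - 2*h^2) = h*(h + 1)*(h^2 - 2*h) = h*(h - 2)*(h + 1)*(h)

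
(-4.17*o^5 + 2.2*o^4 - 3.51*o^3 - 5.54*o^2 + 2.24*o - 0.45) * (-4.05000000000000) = 16.8885*o^5 - 8.91*o^4 + 14.2155*o^3 + 22.437*o^2 - 9.072*o + 1.8225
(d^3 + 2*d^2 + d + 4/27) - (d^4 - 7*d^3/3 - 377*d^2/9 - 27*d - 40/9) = -d^4 + 10*d^3/3 + 395*d^2/9 + 28*d + 124/27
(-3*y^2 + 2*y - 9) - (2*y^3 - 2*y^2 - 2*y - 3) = -2*y^3 - y^2 + 4*y - 6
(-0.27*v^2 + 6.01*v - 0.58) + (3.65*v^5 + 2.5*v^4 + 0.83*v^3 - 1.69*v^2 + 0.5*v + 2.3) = 3.65*v^5 + 2.5*v^4 + 0.83*v^3 - 1.96*v^2 + 6.51*v + 1.72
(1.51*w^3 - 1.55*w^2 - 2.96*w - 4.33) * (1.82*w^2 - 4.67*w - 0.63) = 2.7482*w^5 - 9.8727*w^4 + 0.9*w^3 + 6.9191*w^2 + 22.0859*w + 2.7279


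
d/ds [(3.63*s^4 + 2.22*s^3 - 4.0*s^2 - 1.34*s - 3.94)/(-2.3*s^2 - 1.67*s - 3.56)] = (-16.698*s^5 - 23.2923*s^4 - 59.106*s^3 - 20.1116*s^2 + 10.356*s - 1.8094)/(5.29*s^4 + 7.682*s^3 + 19.1649*s^2 + 11.8904*s + 12.6736)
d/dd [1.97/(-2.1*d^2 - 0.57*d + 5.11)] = (8.274*d + 1.1229)/(2.1*d^2 + 0.57*d - 5.11)^2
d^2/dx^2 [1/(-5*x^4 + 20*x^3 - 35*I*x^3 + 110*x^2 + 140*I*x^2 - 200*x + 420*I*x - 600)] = 2*((6*x^2 - 12*x + 21*I*x - 22 - 28*I)*(x^4 - 4*x^3 + 7*I*x^3 - 22*x^2 - 28*I*x^2 + 40*x - 84*I*x + 120) - (-4*x^3 + 12*x^2 - 21*I*x^2 + 44*x + 56*I*x - 40 + 84*I)^2)/(5*(x^4 - 4*x^3 + 7*I*x^3 - 22*x^2 - 28*I*x^2 + 40*x - 84*I*x + 120)^3)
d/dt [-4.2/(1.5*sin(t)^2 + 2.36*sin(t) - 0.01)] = (12.6*sin(t) + 9.912)*cos(t)/(1.5*sin(t)^2 + 2.36*sin(t) - 0.01)^2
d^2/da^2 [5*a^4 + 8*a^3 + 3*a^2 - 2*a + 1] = 60*a^2 + 48*a + 6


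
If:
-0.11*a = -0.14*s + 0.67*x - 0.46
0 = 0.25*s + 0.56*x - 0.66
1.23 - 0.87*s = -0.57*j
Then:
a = 7.54181818181818 - 8.94181818181818*x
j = 1.87157894736842 - 3.41894736842105*x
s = 2.64 - 2.24*x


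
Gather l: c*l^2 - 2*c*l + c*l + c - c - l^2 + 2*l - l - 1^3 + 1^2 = l^2*(c - 1) + l*(1 - c)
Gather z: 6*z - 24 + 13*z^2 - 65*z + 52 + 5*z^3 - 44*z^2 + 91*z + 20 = 5*z^3 - 31*z^2 + 32*z + 48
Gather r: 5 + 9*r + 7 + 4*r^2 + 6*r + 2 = 4*r^2 + 15*r + 14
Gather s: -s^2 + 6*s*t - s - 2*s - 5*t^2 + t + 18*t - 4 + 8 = -s^2 + s*(6*t - 3) - 5*t^2 + 19*t + 4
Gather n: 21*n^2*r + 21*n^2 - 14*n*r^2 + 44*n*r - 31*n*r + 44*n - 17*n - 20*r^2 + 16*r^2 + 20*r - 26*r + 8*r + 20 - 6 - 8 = n^2*(21*r + 21) + n*(-14*r^2 + 13*r + 27) - 4*r^2 + 2*r + 6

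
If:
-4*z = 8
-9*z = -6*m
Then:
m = -3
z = -2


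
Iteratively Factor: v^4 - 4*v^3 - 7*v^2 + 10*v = (v - 1)*(v^3 - 3*v^2 - 10*v) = v*(v - 1)*(v^2 - 3*v - 10) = v*(v - 1)*(v + 2)*(v - 5)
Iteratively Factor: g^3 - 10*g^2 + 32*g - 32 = (g - 4)*(g^2 - 6*g + 8) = (g - 4)*(g - 2)*(g - 4)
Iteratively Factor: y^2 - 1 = (y - 1)*(y + 1)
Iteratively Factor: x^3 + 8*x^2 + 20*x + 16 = (x + 2)*(x^2 + 6*x + 8) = (x + 2)^2*(x + 4)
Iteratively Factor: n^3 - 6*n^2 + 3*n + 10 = (n - 5)*(n^2 - n - 2) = (n - 5)*(n + 1)*(n - 2)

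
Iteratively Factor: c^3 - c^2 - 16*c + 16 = (c - 1)*(c^2 - 16) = (c - 4)*(c - 1)*(c + 4)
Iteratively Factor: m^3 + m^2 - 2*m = (m + 2)*(m^2 - m) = (m - 1)*(m + 2)*(m)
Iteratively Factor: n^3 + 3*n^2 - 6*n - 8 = (n + 4)*(n^2 - n - 2) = (n - 2)*(n + 4)*(n + 1)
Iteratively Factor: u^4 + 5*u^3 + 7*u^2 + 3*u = (u)*(u^3 + 5*u^2 + 7*u + 3) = u*(u + 1)*(u^2 + 4*u + 3) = u*(u + 1)*(u + 3)*(u + 1)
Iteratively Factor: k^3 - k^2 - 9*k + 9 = (k + 3)*(k^2 - 4*k + 3) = (k - 3)*(k + 3)*(k - 1)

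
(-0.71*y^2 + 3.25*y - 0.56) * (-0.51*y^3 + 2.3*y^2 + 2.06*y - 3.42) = 0.3621*y^5 - 3.2905*y^4 + 6.298*y^3 + 7.8352*y^2 - 12.2686*y + 1.9152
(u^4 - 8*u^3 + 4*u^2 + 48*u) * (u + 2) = u^5 - 6*u^4 - 12*u^3 + 56*u^2 + 96*u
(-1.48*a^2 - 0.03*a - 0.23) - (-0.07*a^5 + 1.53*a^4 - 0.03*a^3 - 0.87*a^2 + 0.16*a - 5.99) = 0.07*a^5 - 1.53*a^4 + 0.03*a^3 - 0.61*a^2 - 0.19*a + 5.76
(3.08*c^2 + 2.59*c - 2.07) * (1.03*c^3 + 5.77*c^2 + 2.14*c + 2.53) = 3.1724*c^5 + 20.4393*c^4 + 19.4034*c^3 + 1.3911*c^2 + 2.1229*c - 5.2371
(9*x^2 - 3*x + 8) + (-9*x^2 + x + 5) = 13 - 2*x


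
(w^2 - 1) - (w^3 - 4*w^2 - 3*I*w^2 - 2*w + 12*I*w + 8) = -w^3 + 5*w^2 + 3*I*w^2 + 2*w - 12*I*w - 9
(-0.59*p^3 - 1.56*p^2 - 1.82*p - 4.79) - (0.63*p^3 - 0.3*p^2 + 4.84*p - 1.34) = -1.22*p^3 - 1.26*p^2 - 6.66*p - 3.45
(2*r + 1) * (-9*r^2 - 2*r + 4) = -18*r^3 - 13*r^2 + 6*r + 4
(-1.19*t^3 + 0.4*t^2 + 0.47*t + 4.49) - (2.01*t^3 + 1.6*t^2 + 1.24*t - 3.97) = -3.2*t^3 - 1.2*t^2 - 0.77*t + 8.46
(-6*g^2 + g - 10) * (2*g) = -12*g^3 + 2*g^2 - 20*g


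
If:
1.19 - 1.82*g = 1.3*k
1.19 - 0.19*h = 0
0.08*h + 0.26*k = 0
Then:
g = 2.03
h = 6.26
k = -1.93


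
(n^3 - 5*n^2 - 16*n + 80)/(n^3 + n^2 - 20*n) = (n^2 - n - 20)/(n*(n + 5))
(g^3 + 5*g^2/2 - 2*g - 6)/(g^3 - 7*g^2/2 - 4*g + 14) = (2*g^2 + g - 6)/(2*g^2 - 11*g + 14)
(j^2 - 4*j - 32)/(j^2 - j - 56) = (j + 4)/(j + 7)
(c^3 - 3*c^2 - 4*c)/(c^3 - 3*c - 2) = c*(c - 4)/(c^2 - c - 2)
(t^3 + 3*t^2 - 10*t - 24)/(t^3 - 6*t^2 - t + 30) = (t + 4)/(t - 5)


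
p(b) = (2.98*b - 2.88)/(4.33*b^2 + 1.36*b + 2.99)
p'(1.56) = 0.08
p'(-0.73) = -0.66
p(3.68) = 0.12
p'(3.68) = -0.02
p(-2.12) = -0.47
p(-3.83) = -0.23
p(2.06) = 0.13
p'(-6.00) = -0.03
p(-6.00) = -0.14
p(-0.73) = -1.17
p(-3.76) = -0.24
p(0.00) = -0.96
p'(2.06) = 0.02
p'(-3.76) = -0.08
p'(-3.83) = -0.07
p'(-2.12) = -0.26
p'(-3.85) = -0.07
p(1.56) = 0.11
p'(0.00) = 1.43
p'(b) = (-8.66*b - 1.36)*(2.98*b - 2.88)/(4.33*b^2 + 1.36*b + 2.99)^2 + 2.98/(4.33*b^2 + 1.36*b + 2.99)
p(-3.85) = -0.23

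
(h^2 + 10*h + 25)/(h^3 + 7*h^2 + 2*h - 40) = (h + 5)/(h^2 + 2*h - 8)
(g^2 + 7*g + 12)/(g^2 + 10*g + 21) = (g + 4)/(g + 7)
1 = 1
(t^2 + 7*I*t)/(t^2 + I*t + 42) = t/(t - 6*I)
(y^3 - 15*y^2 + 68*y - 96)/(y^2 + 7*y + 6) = (y^3 - 15*y^2 + 68*y - 96)/(y^2 + 7*y + 6)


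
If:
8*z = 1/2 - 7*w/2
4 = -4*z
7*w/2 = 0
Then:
No Solution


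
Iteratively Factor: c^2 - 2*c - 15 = (c - 5)*(c + 3)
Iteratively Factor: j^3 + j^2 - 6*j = (j)*(j^2 + j - 6) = j*(j - 2)*(j + 3)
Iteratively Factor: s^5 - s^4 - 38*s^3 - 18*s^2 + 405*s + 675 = (s - 5)*(s^4 + 4*s^3 - 18*s^2 - 108*s - 135) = (s - 5)*(s + 3)*(s^3 + s^2 - 21*s - 45) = (s - 5)*(s + 3)^2*(s^2 - 2*s - 15) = (s - 5)*(s + 3)^3*(s - 5)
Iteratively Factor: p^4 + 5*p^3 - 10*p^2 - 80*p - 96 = (p + 3)*(p^3 + 2*p^2 - 16*p - 32) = (p + 3)*(p + 4)*(p^2 - 2*p - 8) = (p + 2)*(p + 3)*(p + 4)*(p - 4)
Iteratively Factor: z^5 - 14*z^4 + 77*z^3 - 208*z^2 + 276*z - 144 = (z - 3)*(z^4 - 11*z^3 + 44*z^2 - 76*z + 48) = (z - 4)*(z - 3)*(z^3 - 7*z^2 + 16*z - 12) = (z - 4)*(z - 3)*(z - 2)*(z^2 - 5*z + 6) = (z - 4)*(z - 3)^2*(z - 2)*(z - 2)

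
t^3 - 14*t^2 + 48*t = t*(t - 8)*(t - 6)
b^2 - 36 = (b - 6)*(b + 6)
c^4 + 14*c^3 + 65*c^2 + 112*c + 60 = (c + 1)*(c + 2)*(c + 5)*(c + 6)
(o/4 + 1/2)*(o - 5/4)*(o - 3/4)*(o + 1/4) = o^4/4 + o^3/16 - 49*o^2/64 + 71*o/256 + 15/128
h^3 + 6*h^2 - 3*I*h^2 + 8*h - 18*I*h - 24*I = (h + 2)*(h + 4)*(h - 3*I)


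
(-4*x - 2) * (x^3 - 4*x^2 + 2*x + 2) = -4*x^4 + 14*x^3 - 12*x - 4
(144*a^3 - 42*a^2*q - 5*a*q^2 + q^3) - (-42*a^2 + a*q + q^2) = 144*a^3 - 42*a^2*q + 42*a^2 - 5*a*q^2 - a*q + q^3 - q^2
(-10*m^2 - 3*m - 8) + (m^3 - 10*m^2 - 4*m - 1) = m^3 - 20*m^2 - 7*m - 9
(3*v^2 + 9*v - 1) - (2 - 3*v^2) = 6*v^2 + 9*v - 3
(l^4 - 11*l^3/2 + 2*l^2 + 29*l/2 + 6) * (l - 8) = l^5 - 27*l^4/2 + 46*l^3 - 3*l^2/2 - 110*l - 48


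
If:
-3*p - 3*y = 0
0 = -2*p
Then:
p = 0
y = 0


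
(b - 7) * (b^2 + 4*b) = b^3 - 3*b^2 - 28*b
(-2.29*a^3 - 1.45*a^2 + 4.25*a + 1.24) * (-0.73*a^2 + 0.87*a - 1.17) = 1.6717*a^5 - 0.9338*a^4 - 1.6847*a^3 + 4.4888*a^2 - 3.8937*a - 1.4508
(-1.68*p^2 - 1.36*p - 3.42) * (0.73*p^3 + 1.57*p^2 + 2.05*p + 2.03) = -1.2264*p^5 - 3.6304*p^4 - 8.0758*p^3 - 11.5678*p^2 - 9.7718*p - 6.9426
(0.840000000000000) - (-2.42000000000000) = 3.26000000000000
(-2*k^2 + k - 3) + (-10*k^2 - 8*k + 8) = -12*k^2 - 7*k + 5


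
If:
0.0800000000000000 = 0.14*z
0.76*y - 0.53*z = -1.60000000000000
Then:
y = -1.71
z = 0.57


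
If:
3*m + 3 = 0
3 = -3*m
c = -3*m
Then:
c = 3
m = -1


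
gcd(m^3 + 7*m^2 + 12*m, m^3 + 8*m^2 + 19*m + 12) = m^2 + 7*m + 12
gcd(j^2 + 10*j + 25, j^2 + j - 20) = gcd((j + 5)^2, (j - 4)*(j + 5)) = j + 5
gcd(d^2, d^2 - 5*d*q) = d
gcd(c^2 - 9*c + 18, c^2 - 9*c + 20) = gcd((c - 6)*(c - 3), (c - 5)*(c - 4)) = 1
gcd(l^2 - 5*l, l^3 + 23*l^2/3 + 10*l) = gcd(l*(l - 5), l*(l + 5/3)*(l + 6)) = l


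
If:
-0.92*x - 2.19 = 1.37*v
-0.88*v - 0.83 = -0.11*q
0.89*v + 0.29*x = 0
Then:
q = 19.60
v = 1.51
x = -4.62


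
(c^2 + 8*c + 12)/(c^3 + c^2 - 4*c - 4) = (c + 6)/(c^2 - c - 2)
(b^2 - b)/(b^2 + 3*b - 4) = b/(b + 4)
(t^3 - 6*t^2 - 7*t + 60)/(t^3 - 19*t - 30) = (t - 4)/(t + 2)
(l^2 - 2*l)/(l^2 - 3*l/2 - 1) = 2*l/(2*l + 1)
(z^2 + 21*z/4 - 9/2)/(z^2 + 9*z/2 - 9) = (4*z - 3)/(2*(2*z - 3))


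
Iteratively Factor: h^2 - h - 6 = (h + 2)*(h - 3)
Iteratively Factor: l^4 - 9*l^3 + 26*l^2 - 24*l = (l - 3)*(l^3 - 6*l^2 + 8*l) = (l - 4)*(l - 3)*(l^2 - 2*l) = (l - 4)*(l - 3)*(l - 2)*(l)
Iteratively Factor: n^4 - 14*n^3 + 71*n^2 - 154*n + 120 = (n - 4)*(n^3 - 10*n^2 + 31*n - 30) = (n - 4)*(n - 2)*(n^2 - 8*n + 15) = (n - 5)*(n - 4)*(n - 2)*(n - 3)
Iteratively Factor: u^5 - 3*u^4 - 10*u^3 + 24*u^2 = (u - 2)*(u^4 - u^3 - 12*u^2) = (u - 4)*(u - 2)*(u^3 + 3*u^2) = u*(u - 4)*(u - 2)*(u^2 + 3*u) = u^2*(u - 4)*(u - 2)*(u + 3)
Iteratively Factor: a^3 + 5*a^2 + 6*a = (a)*(a^2 + 5*a + 6) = a*(a + 3)*(a + 2)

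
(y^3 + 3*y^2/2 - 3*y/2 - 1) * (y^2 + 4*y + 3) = y^5 + 11*y^4/2 + 15*y^3/2 - 5*y^2/2 - 17*y/2 - 3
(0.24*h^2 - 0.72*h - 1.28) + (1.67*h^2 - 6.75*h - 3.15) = 1.91*h^2 - 7.47*h - 4.43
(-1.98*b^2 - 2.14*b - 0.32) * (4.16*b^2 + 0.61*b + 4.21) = -8.2368*b^4 - 10.1102*b^3 - 10.9724*b^2 - 9.2046*b - 1.3472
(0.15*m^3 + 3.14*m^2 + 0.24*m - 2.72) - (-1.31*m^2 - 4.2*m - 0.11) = 0.15*m^3 + 4.45*m^2 + 4.44*m - 2.61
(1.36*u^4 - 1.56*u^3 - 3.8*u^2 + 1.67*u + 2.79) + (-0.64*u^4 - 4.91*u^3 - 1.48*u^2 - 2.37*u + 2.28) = 0.72*u^4 - 6.47*u^3 - 5.28*u^2 - 0.7*u + 5.07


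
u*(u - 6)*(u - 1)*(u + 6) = u^4 - u^3 - 36*u^2 + 36*u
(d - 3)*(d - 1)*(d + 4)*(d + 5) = d^4 + 5*d^3 - 13*d^2 - 53*d + 60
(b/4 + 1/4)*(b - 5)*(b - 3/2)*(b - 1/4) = b^4/4 - 23*b^3/16 + 19*b^2/32 + 29*b/16 - 15/32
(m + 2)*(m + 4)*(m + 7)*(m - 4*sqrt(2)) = m^4 - 4*sqrt(2)*m^3 + 13*m^3 - 52*sqrt(2)*m^2 + 50*m^2 - 200*sqrt(2)*m + 56*m - 224*sqrt(2)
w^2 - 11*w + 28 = (w - 7)*(w - 4)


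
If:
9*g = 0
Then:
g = 0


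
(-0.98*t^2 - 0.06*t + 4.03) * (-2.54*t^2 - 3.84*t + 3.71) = 2.4892*t^4 + 3.9156*t^3 - 13.6416*t^2 - 15.6978*t + 14.9513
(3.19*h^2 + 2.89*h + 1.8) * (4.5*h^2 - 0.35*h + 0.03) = 14.355*h^4 + 11.8885*h^3 + 7.1842*h^2 - 0.5433*h + 0.054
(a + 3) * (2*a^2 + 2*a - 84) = 2*a^3 + 8*a^2 - 78*a - 252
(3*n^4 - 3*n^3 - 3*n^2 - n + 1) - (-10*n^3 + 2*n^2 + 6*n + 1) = 3*n^4 + 7*n^3 - 5*n^2 - 7*n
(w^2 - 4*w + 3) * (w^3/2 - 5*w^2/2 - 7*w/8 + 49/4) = w^5/2 - 9*w^4/2 + 85*w^3/8 + 33*w^2/4 - 413*w/8 + 147/4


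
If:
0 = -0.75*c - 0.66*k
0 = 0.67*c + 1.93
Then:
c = -2.88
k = 3.27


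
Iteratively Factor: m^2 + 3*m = (m + 3)*(m)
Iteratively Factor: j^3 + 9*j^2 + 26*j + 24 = (j + 4)*(j^2 + 5*j + 6) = (j + 2)*(j + 4)*(j + 3)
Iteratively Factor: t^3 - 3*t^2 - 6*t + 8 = (t - 4)*(t^2 + t - 2) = (t - 4)*(t - 1)*(t + 2)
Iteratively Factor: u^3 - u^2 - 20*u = (u - 5)*(u^2 + 4*u) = u*(u - 5)*(u + 4)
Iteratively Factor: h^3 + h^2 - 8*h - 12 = (h + 2)*(h^2 - h - 6) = (h - 3)*(h + 2)*(h + 2)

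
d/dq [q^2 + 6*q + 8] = 2*q + 6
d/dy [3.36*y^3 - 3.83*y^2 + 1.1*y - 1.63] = 10.08*y^2 - 7.66*y + 1.1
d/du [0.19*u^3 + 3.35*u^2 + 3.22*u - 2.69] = 0.57*u^2 + 6.7*u + 3.22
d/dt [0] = 0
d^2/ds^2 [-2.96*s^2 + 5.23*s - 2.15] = -5.92000000000000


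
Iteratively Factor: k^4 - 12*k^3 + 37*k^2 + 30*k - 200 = (k - 5)*(k^3 - 7*k^2 + 2*k + 40) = (k - 5)*(k + 2)*(k^2 - 9*k + 20) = (k - 5)^2*(k + 2)*(k - 4)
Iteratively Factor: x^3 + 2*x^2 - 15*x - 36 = (x + 3)*(x^2 - x - 12) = (x - 4)*(x + 3)*(x + 3)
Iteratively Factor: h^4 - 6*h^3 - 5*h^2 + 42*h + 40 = (h + 1)*(h^3 - 7*h^2 + 2*h + 40) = (h + 1)*(h + 2)*(h^2 - 9*h + 20) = (h - 5)*(h + 1)*(h + 2)*(h - 4)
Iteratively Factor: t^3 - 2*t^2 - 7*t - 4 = (t - 4)*(t^2 + 2*t + 1) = (t - 4)*(t + 1)*(t + 1)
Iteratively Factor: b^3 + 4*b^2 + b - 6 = (b - 1)*(b^2 + 5*b + 6) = (b - 1)*(b + 3)*(b + 2)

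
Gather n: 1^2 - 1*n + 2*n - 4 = n - 3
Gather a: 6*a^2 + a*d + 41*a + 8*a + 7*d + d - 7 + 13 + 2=6*a^2 + a*(d + 49) + 8*d + 8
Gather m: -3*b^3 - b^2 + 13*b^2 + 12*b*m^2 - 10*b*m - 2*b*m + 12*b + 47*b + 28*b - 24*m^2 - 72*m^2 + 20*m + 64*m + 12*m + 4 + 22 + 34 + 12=-3*b^3 + 12*b^2 + 87*b + m^2*(12*b - 96) + m*(96 - 12*b) + 72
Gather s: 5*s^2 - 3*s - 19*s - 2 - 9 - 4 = 5*s^2 - 22*s - 15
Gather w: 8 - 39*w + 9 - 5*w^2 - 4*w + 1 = -5*w^2 - 43*w + 18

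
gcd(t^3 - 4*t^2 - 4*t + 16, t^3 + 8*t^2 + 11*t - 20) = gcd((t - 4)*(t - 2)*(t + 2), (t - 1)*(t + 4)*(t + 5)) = 1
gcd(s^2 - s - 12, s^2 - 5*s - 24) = s + 3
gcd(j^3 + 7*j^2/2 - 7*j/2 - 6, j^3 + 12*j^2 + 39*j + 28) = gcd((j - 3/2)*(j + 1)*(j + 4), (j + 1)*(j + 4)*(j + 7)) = j^2 + 5*j + 4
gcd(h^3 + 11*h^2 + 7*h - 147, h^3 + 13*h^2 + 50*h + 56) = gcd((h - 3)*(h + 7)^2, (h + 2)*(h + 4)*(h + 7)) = h + 7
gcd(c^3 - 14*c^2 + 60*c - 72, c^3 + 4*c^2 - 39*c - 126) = c - 6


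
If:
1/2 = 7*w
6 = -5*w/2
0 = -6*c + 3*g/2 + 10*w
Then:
No Solution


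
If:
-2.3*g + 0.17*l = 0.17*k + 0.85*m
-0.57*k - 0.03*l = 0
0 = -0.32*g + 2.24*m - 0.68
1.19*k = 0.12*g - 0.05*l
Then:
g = -0.06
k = -0.03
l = 0.59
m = 0.29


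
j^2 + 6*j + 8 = (j + 2)*(j + 4)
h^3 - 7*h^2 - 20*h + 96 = (h - 8)*(h - 3)*(h + 4)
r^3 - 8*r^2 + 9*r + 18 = (r - 6)*(r - 3)*(r + 1)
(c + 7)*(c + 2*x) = c^2 + 2*c*x + 7*c + 14*x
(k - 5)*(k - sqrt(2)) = k^2 - 5*k - sqrt(2)*k + 5*sqrt(2)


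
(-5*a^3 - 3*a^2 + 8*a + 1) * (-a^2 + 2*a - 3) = 5*a^5 - 7*a^4 + a^3 + 24*a^2 - 22*a - 3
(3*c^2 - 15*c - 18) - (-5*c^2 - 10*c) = 8*c^2 - 5*c - 18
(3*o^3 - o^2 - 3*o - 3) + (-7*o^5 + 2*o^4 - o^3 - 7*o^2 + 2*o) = -7*o^5 + 2*o^4 + 2*o^3 - 8*o^2 - o - 3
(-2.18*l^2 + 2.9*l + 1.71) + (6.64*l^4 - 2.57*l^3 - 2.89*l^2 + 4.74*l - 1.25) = 6.64*l^4 - 2.57*l^3 - 5.07*l^2 + 7.64*l + 0.46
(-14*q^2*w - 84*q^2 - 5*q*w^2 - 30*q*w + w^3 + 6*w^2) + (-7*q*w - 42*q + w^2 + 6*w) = -14*q^2*w - 84*q^2 - 5*q*w^2 - 37*q*w - 42*q + w^3 + 7*w^2 + 6*w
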